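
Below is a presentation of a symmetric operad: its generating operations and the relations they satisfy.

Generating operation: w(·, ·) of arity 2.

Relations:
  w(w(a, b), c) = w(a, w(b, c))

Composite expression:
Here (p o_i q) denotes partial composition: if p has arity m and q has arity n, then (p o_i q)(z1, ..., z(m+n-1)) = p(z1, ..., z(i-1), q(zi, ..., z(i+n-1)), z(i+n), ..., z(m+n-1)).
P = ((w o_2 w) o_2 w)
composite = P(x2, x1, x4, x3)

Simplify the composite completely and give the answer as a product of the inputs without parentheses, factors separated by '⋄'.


x2 ⋄ x1 ⋄ x4 ⋄ x3

The w-tree's shape is irrelevant; the x-reading-order decides.
w(x1, x4) flattens to x1 ⋄ x4
w(w(x1, x4), x3) flattens to x1 ⋄ x4 ⋄ x3
w(x2, w(w(x1, x4), x3)) flattens to x2 ⋄ x1 ⋄ x4 ⋄ x3


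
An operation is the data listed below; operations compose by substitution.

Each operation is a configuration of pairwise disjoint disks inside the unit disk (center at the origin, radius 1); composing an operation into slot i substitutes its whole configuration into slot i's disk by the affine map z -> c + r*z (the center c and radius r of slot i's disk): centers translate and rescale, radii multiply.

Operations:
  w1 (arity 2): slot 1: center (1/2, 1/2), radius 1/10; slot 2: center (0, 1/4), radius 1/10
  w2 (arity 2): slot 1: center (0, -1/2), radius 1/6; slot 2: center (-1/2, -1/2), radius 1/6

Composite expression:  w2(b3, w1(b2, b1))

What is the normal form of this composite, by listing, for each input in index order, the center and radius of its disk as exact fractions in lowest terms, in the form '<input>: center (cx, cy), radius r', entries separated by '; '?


b1: center (-1/2, -11/24), radius 1/60; b2: center (-5/12, -5/12), radius 1/60; b3: center (0, -1/2), radius 1/6

Nesting under w2 composes maps z -> c + r*z down each b-path.
b3 passes through 1 substitution, ending at center (0, -1/2), radius 1/6
b2 passes through 2 substitutions, ending at center (-5/12, -5/12), radius 1/60
b1 passes through 2 substitutions, ending at center (-1/2, -11/24), radius 1/60


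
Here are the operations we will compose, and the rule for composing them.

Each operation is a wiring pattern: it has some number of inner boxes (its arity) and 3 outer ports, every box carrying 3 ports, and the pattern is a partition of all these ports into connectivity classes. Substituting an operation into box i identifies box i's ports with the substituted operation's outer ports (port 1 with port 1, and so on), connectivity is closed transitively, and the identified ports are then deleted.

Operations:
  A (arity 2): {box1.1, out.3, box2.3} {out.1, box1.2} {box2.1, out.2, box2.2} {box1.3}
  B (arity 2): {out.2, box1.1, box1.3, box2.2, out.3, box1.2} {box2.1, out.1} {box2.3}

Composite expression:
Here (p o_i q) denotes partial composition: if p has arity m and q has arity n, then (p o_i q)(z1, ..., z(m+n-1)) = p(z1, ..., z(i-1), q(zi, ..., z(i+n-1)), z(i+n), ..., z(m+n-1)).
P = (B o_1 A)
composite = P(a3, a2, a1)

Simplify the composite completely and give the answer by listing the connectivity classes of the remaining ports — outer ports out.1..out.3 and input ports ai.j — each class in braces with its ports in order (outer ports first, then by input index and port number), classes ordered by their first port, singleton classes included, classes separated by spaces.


{out.1, a1.1} {out.2, out.3, a1.2, a2.1, a2.2, a2.3, a3.1, a3.2} {a1.3} {a3.3}


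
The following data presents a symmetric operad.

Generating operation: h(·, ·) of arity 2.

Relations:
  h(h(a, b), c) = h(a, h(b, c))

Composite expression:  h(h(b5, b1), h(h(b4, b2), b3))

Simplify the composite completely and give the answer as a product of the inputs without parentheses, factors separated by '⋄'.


Under associativity of h, the answer is the b's in reading order.
h(b5, b1) collapses to b5 ⋄ b1
h(b4, b2) collapses to b4 ⋄ b2
h(h(b4, b2), b3) collapses to b4 ⋄ b2 ⋄ b3
h(h(b5, b1), h(h(b4, b2), b3)) collapses to b5 ⋄ b1 ⋄ b4 ⋄ b2 ⋄ b3

b5 ⋄ b1 ⋄ b4 ⋄ b2 ⋄ b3


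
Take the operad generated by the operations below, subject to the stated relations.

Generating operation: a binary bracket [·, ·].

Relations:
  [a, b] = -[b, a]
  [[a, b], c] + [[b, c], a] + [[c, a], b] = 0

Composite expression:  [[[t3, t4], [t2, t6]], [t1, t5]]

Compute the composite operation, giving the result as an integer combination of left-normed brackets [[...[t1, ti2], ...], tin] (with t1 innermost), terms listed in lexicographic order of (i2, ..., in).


[[[[[t1, t5], t2], t6], t3], t4] - [[[[[t1, t5], t2], t6], t4], t3] - [[[[[t1, t5], t3], t4], t2], t6] + [[[[[t1, t5], t3], t4], t6], t2] + [[[[[t1, t5], t4], t3], t2], t6] - [[[[[t1, t5], t4], t3], t6], t2] - [[[[[t1, t5], t6], t2], t3], t4] + [[[[[t1, t5], t6], t2], t4], t3]

A multilinear Lie element is pinned by t1-initial words (t1 innermost).
Composite bracket: [[[t3, t4], [t2, t6]], [t1, t5]]
Expanding via [a, b] = ab - ba: 32 signed words (2^5 = 32).
Coefficients come from the t1-initial words:
  from t1t5t2t6t3t4, sign +1: term +[[[[[t1, t5], t2], t6], t3], t4]
  from t1t5t2t6t4t3, sign -1: term -[[[[[t1, t5], t2], t6], t4], t3]
  from t1t5t3t4t2t6, sign -1: term -[[[[[t1, t5], t3], t4], t2], t6]
  from t1t5t3t4t6t2, sign +1: term +[[[[[t1, t5], t3], t4], t6], t2]
  from t1t5t4t3t2t6, sign +1: term +[[[[[t1, t5], t4], t3], t2], t6]
  from t1t5t4t3t6t2, sign -1: term -[[[[[t1, t5], t4], t3], t6], t2]
  from t1t5t6t2t3t4, sign -1: term -[[[[[t1, t5], t6], t2], t3], t4]
  from t1t5t6t2t4t3, sign +1: term +[[[[[t1, t5], t6], t2], t4], t3]


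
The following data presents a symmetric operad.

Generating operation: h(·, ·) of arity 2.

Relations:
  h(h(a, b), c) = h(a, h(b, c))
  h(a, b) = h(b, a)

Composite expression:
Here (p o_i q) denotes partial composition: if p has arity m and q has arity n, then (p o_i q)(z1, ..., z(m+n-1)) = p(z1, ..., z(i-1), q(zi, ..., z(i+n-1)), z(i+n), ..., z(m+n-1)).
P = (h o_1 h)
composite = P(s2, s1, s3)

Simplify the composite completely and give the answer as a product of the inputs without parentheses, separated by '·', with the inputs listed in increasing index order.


s1 · s2 · s3

Key point: h commutes, so take the s-inputs in any fixed order.
h(s2, s1) reduces to s2 · s1
h(h(s2, s1), s3) reduces to s2 · s1 · s3
putting the inputs in ascending order: s1 · s2 · s3


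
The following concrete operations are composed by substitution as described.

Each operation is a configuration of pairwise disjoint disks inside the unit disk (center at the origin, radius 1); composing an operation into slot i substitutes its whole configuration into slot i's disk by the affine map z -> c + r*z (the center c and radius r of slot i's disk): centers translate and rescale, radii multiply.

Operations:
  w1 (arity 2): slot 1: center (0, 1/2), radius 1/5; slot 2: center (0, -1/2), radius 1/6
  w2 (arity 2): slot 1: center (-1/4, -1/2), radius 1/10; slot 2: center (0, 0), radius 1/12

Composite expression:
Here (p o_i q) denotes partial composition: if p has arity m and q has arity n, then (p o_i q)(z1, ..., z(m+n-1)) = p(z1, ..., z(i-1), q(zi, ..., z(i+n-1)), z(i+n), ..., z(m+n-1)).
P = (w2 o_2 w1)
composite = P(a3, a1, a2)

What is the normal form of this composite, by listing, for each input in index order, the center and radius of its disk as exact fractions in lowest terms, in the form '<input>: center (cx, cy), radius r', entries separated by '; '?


a1: center (0, 1/24), radius 1/60; a2: center (0, -1/24), radius 1/72; a3: center (-1/4, -1/2), radius 1/10

Below w2, radii multiply path by path; the a-disk centers shift.
a3 passes through 1 substitution, ending at center (-1/4, -1/2), radius 1/10
a1 passes through 2 substitutions, ending at center (0, 1/24), radius 1/60
a2 passes through 2 substitutions, ending at center (0, -1/24), radius 1/72


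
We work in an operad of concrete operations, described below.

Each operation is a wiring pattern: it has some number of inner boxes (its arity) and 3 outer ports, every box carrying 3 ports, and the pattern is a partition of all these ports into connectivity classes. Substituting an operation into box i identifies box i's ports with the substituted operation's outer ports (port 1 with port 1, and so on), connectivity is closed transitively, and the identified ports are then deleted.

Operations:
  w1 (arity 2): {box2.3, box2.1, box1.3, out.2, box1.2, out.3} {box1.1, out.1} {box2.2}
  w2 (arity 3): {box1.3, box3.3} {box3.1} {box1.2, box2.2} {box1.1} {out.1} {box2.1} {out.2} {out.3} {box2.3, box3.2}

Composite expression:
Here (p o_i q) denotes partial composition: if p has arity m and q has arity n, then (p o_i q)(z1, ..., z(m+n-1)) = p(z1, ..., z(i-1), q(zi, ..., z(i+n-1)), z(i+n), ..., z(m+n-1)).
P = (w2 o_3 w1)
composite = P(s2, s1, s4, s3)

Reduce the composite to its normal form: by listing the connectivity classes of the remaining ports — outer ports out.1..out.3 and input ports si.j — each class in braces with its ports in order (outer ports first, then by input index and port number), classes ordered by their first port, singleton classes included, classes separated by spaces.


After gluing at w2, chains via deleted ports link the s-ports.
after w1, the pattern on (s4, s3) reads {out.1, s4.1} {out.2, out.3, s3.1, s3.3, s4.2, s4.3} {s3.2} (out.j = its outer ports)
after w2, the pattern on (s2, s1, s4, s3) reads {out.1} {out.2} {out.3} {s1.1} {s1.2, s2.2} {s1.3, s2.3, s3.1, s3.3, s4.2, s4.3} {s2.1} {s3.2} {s4.1} (out.j = its outer ports)

{out.1} {out.2} {out.3} {s1.1} {s1.2, s2.2} {s1.3, s2.3, s3.1, s3.3, s4.2, s4.3} {s2.1} {s3.2} {s4.1}


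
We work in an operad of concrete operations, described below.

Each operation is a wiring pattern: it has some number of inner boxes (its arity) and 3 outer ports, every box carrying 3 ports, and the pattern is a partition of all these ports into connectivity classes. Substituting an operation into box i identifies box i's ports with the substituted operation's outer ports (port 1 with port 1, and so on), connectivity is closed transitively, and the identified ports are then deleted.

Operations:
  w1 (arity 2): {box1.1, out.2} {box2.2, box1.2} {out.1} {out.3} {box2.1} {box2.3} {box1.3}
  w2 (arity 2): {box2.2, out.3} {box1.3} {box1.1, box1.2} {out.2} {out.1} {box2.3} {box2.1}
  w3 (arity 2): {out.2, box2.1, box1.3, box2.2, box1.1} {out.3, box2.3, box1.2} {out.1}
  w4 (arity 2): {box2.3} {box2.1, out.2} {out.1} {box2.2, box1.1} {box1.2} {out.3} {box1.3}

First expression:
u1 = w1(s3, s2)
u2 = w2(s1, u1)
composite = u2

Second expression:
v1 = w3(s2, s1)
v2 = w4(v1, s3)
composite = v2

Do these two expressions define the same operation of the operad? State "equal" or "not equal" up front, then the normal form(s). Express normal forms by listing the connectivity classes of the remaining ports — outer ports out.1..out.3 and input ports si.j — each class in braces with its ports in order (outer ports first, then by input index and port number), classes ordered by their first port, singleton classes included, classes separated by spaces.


not equal; the first gives {out.1} {out.2} {out.3, s3.1} {s1.1, s1.2} {s1.3} {s2.1} {s2.2, s3.2} {s2.3} {s3.3} and the second {out.1} {out.2, s3.1} {out.3} {s1.1, s1.2, s2.1, s2.3} {s1.3, s2.2} {s3.2} {s3.3}

Reducing the first expression gives {out.1} {out.2} {out.3, s3.1} {s1.1, s1.2} {s1.3} {s2.1} {s2.2, s3.2} {s2.3} {s3.3}
Reducing the second expression gives {out.1} {out.2, s3.1} {out.3} {s1.1, s1.2, s2.1, s2.3} {s1.3, s2.2} {s3.2} {s3.3}
The normal forms differ: not equal.


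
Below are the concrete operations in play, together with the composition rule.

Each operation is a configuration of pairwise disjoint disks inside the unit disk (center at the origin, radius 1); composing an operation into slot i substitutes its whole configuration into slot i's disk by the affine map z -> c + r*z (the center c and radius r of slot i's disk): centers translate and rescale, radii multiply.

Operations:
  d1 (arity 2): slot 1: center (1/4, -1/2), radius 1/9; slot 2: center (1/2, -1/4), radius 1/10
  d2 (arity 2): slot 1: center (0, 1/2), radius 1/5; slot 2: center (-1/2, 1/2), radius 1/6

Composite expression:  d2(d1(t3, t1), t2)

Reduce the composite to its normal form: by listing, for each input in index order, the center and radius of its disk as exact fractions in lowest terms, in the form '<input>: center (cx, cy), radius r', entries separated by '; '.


t1: center (1/10, 9/20), radius 1/50; t2: center (-1/2, 1/2), radius 1/6; t3: center (1/20, 2/5), radius 1/45


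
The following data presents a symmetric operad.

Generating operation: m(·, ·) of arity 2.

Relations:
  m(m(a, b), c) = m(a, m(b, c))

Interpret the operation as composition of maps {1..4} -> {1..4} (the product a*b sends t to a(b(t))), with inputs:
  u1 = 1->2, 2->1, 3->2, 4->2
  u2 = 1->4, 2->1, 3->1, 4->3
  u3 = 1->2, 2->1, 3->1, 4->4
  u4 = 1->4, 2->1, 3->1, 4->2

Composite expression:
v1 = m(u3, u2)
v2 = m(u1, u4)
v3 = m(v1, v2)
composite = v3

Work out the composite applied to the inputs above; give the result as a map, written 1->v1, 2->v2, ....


m(u3, u2) = 1->4, 2->2, 3->2, 4->1
m(u1, u4) = 1->2, 2->2, 3->2, 4->1
m(m(u3, u2), m(u1, u4)) = 1->2, 2->2, 3->2, 4->4

1->2, 2->2, 3->2, 4->4


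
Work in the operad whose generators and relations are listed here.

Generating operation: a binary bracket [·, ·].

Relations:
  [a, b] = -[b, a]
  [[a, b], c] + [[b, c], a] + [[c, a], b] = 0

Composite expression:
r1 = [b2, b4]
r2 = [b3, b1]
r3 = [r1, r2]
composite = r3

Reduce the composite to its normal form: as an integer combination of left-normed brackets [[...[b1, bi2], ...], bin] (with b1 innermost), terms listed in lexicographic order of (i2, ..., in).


[[[b1, b3], b2], b4] - [[[b1, b3], b4], b2]

Expand each bracket as ab - ba; the b1-initial words give the coefficients.
Composite bracket: [[b2, b4], [b3, b1]]
The bracket unfolds into 8 signed words via [a, b] = ab - ba (2^3 = 8).
The b1-initial words carry the normal form:
  b1b3b2b4 (sign +1) contributes +[[[b1, b3], b2], b4]
  b1b3b4b2 (sign -1) contributes -[[[b1, b3], b4], b2]


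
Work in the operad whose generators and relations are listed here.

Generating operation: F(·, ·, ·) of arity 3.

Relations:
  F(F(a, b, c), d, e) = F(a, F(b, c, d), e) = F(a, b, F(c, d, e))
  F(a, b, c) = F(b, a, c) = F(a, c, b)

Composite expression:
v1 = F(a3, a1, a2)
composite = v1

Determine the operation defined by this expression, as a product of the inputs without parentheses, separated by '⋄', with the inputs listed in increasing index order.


a1 ⋄ a2 ⋄ a3

Both nesting and order wash out for F; what remains is which a's occur.
F(a3, a1, a2) flattens to a3 ⋄ a1 ⋄ a2
rearranged into index order: a1 ⋄ a2 ⋄ a3


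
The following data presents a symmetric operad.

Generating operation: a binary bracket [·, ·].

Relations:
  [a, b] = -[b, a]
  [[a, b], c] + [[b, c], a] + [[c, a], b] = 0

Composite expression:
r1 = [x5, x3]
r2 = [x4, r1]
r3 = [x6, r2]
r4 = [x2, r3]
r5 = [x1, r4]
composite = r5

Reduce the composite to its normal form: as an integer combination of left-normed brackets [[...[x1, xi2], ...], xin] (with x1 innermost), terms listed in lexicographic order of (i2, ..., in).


-[[[[[x1, x2], x3], x5], x4], x6] + [[[[[x1, x2], x4], x3], x5], x6] - [[[[[x1, x2], x4], x5], x3], x6] + [[[[[x1, x2], x5], x3], x4], x6] + [[[[[x1, x2], x6], x3], x5], x4] - [[[[[x1, x2], x6], x4], x3], x5] + [[[[[x1, x2], x6], x4], x5], x3] - [[[[[x1, x2], x6], x5], x3], x4] + [[[[[x1, x3], x5], x4], x6], x2] - [[[[[x1, x4], x3], x5], x6], x2] + [[[[[x1, x4], x5], x3], x6], x2] - [[[[[x1, x5], x3], x4], x6], x2] - [[[[[x1, x6], x3], x5], x4], x2] + [[[[[x1, x6], x4], x3], x5], x2] - [[[[[x1, x6], x4], x5], x3], x2] + [[[[[x1, x6], x5], x3], x4], x2]

A multilinear Lie element is pinned by x1-initial words (x1 innermost).
Composite bracket: [x1, [x2, [x6, [x4, [x5, x3]]]]]
Applying ab - ba throughout gives 32 signed words (2^5 = 32).
Only words starting with x1 matter:
  the word x1x2x3x5x4x6 carries sign -1 and contributes -[[[[[x1, x2], x3], x5], x4], x6]
  the word x1x2x4x3x5x6 carries sign +1 and contributes +[[[[[x1, x2], x4], x3], x5], x6]
  the word x1x2x4x5x3x6 carries sign -1 and contributes -[[[[[x1, x2], x4], x5], x3], x6]
  the word x1x2x5x3x4x6 carries sign +1 and contributes +[[[[[x1, x2], x5], x3], x4], x6]
  the word x1x2x6x3x5x4 carries sign +1 and contributes +[[[[[x1, x2], x6], x3], x5], x4]
  the word x1x2x6x4x3x5 carries sign -1 and contributes -[[[[[x1, x2], x6], x4], x3], x5]
  the word x1x2x6x4x5x3 carries sign +1 and contributes +[[[[[x1, x2], x6], x4], x5], x3]
  the word x1x2x6x5x3x4 carries sign -1 and contributes -[[[[[x1, x2], x6], x5], x3], x4]
  the word x1x3x5x4x6x2 carries sign +1 and contributes +[[[[[x1, x3], x5], x4], x6], x2]
  the word x1x4x3x5x6x2 carries sign -1 and contributes -[[[[[x1, x4], x3], x5], x6], x2]
  the word x1x4x5x3x6x2 carries sign +1 and contributes +[[[[[x1, x4], x5], x3], x6], x2]
  the word x1x5x3x4x6x2 carries sign -1 and contributes -[[[[[x1, x5], x3], x4], x6], x2]
  the word x1x6x3x5x4x2 carries sign -1 and contributes -[[[[[x1, x6], x3], x5], x4], x2]
  the word x1x6x4x3x5x2 carries sign +1 and contributes +[[[[[x1, x6], x4], x3], x5], x2]
  the word x1x6x4x5x3x2 carries sign -1 and contributes -[[[[[x1, x6], x4], x5], x3], x2]
  the word x1x6x5x3x4x2 carries sign +1 and contributes +[[[[[x1, x6], x5], x3], x4], x2]


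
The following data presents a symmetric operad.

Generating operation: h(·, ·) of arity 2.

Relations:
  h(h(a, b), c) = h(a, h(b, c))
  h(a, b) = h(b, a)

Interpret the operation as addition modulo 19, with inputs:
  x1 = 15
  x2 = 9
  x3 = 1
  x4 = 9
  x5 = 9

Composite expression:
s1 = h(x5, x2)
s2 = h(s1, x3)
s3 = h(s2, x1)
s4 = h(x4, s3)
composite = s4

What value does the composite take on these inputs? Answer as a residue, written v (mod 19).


5 (mod 19)

h(x5, x2) = 18
h(h(x5, x2), x3) = 0
h(h(h(x5, x2), x3), x1) = 15
h(x4, h(h(h(x5, x2), x3), x1)) = 5


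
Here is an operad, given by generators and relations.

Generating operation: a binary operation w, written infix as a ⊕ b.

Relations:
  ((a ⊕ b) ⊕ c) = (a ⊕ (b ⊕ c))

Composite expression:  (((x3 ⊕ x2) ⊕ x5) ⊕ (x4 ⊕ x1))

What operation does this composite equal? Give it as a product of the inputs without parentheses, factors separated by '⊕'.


x3 ⊕ x2 ⊕ x5 ⊕ x4 ⊕ x1

Under associativity of w, the answer is the x's in reading order.
(x3 ⊕ x2) spells out as x3 ⊕ x2
((x3 ⊕ x2) ⊕ x5) spells out as x3 ⊕ x2 ⊕ x5
(x4 ⊕ x1) spells out as x4 ⊕ x1
(((x3 ⊕ x2) ⊕ x5) ⊕ (x4 ⊕ x1)) spells out as x3 ⊕ x2 ⊕ x5 ⊕ x4 ⊕ x1


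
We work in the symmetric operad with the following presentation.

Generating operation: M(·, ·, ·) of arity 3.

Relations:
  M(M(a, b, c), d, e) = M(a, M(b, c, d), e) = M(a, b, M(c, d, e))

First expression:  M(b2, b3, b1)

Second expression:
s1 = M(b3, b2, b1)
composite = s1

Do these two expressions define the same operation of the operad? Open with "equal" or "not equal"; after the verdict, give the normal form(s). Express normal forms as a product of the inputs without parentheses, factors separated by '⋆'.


not equal; the first gives b2 ⋆ b3 ⋆ b1 and the second b3 ⋆ b2 ⋆ b1

Normal form of the first expression: b2 ⋆ b3 ⋆ b1
Normal form of the second expression: b3 ⋆ b2 ⋆ b1
Different reductions; not equal.


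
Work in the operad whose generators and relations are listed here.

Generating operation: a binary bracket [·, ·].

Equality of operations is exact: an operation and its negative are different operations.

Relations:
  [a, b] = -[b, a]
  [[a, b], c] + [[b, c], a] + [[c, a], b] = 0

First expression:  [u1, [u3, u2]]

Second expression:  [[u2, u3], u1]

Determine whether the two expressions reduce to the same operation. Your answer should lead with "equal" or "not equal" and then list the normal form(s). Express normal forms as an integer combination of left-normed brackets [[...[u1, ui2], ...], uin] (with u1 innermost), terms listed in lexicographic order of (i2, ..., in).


equal; both compose to -[[u1, u2], u3] + [[u1, u3], u2]

The first expression reduces to -[[u1, u2], u3] + [[u1, u3], u2]
The second expression reduces to -[[u1, u2], u3] + [[u1, u3], u2]
The forms coincide; equal.


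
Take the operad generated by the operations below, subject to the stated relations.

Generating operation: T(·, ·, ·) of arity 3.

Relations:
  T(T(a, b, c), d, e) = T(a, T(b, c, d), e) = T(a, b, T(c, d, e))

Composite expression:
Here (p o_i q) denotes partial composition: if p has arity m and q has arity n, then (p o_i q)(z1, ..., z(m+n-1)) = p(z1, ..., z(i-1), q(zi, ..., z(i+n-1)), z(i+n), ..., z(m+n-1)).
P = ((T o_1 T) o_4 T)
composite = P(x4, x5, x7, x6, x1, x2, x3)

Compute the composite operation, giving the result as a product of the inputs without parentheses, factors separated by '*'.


x4 * x5 * x7 * x6 * x1 * x2 * x3

Under associativity of T, the answer is the x's in reading order.
T(x4, x5, x7) flattens to x4 * x5 * x7
T(x6, x1, x2) flattens to x6 * x1 * x2
T(T(x4, x5, x7), T(x6, x1, x2), x3) flattens to x4 * x5 * x7 * x6 * x1 * x2 * x3


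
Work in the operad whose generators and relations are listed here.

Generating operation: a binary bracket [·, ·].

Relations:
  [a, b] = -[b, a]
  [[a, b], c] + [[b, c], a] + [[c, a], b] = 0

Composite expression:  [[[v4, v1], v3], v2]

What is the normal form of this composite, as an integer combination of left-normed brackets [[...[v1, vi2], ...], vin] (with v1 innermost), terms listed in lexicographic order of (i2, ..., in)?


-[[[v1, v4], v3], v2]

In the tensor algebra, words opening v1 carry the v1-anchored form.
Composite bracket: [[[v4, v1], v3], v2]
Full expansion: 8 signed words from ab - ba (2^3 = 8).
Keep just the words that open with v1:
  sign of v1v4v3v2 is -1, so it contributes -[[[v1, v4], v3], v2]


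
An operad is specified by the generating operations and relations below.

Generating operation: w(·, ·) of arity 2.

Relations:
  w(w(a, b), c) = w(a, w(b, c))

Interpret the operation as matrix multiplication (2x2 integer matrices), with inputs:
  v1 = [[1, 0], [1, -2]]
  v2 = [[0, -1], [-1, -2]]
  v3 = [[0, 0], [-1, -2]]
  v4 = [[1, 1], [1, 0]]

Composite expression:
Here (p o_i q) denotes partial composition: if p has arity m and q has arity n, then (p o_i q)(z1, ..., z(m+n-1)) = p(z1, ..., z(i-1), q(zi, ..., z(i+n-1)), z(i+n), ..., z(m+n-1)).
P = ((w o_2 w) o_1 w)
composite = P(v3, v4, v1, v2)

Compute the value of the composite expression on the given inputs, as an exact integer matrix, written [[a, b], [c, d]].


[[0, 0], [-2, 0]]


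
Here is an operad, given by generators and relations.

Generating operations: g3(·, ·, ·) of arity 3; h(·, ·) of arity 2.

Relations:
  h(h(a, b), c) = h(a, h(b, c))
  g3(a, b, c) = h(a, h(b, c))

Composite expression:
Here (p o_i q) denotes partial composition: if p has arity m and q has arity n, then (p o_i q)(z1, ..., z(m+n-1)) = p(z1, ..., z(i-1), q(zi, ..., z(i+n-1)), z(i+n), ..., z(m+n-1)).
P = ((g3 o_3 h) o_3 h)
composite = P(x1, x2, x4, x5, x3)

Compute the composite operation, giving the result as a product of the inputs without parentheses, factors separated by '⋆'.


x1 ⋆ x2 ⋆ x4 ⋆ x5 ⋆ x3

All parenthesizations of g3 agree; list the x-inputs left to right.
h(x4, x5) spells out as x4 ⋆ x5
h(h(x4, x5), x3) spells out as x4 ⋆ x5 ⋆ x3
g3(x1, x2, h(h(x4, x5), x3)) spells out as x1 ⋆ x2 ⋆ x4 ⋆ x5 ⋆ x3


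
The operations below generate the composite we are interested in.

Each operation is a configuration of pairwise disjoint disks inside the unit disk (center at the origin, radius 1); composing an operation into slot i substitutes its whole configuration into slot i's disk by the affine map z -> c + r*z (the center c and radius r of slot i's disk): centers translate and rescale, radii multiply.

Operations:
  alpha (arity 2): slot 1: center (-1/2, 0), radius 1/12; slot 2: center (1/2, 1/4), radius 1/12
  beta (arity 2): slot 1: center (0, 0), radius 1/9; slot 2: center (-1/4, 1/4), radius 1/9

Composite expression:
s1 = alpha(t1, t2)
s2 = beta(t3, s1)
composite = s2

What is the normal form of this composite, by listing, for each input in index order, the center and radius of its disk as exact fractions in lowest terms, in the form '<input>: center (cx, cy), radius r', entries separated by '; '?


t1: center (-11/36, 1/4), radius 1/108; t2: center (-7/36, 5/18), radius 1/108; t3: center (0, 0), radius 1/9

Below beta, radii multiply path by path; the t-disk centers shift.
t3 passes through 1 substitution, ending at center (0, 0), radius 1/9
t1 passes through 2 substitutions, ending at center (-11/36, 1/4), radius 1/108
t2 passes through 2 substitutions, ending at center (-7/36, 5/18), radius 1/108


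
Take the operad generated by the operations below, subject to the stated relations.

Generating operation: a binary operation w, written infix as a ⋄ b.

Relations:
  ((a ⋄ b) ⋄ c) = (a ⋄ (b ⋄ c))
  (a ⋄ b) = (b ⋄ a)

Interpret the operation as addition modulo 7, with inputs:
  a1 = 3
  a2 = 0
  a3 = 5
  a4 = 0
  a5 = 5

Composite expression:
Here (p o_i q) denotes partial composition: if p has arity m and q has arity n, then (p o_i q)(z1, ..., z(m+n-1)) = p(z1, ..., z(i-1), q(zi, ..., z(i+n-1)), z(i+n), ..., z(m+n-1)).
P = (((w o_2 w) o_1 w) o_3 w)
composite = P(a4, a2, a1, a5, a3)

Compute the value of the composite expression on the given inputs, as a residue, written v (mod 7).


6 (mod 7)

(a4 ⋄ a2) = 0
(a1 ⋄ a5) = 1
((a1 ⋄ a5) ⋄ a3) = 6
((a4 ⋄ a2) ⋄ ((a1 ⋄ a5) ⋄ a3)) = 6


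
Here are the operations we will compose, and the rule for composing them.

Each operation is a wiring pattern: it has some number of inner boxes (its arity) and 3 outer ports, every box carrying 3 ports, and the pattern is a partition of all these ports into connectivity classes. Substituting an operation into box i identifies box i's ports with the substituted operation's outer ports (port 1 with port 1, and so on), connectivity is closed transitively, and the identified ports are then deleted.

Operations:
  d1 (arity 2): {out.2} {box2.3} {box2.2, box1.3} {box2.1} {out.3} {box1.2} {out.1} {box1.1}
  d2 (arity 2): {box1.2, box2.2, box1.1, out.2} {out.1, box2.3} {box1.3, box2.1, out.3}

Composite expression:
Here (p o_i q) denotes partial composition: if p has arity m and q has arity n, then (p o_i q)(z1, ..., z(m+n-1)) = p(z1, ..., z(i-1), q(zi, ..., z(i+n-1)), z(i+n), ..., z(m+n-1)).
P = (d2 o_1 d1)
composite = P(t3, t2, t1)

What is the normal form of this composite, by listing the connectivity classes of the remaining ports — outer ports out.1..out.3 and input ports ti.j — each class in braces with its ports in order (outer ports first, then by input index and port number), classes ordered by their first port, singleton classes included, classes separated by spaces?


{out.1, t1.3} {out.2, t1.2} {out.3, t1.1} {t2.1} {t2.2, t3.3} {t2.3} {t3.1} {t3.2}

Two ports join when wires chain via d2-identified ports.
d1 over (t3, t2) gives {out.1} {out.2} {out.3} {t2.1} {t2.2, t3.3} {t2.3} {t3.1} {t3.2}, out.j being that stage's outer ports
d2 over (t3, t2, t1) gives {out.1, t1.3} {out.2, t1.2} {out.3, t1.1} {t2.1} {t2.2, t3.3} {t2.3} {t3.1} {t3.2}, out.j being that stage's outer ports


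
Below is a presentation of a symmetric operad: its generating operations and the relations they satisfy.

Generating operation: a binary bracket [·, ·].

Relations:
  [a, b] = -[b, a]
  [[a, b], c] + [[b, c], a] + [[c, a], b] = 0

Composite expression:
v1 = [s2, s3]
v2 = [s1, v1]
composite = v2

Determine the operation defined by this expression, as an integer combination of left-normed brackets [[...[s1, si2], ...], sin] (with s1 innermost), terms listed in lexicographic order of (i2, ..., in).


[[s1, s2], s3] - [[s1, s3], s2]

Expand each bracket as ab - ba; the s1-initial words give the coefficients.
Composite bracket: [s1, [s2, s3]]
Each bracket splits as ab - ba, giving 4 signed words (2^2 = 4).
Words beginning with s1 determine it all:
  sign of s1s2s3 is +1, so it contributes +[[s1, s2], s3]
  sign of s1s3s2 is -1, so it contributes -[[s1, s3], s2]


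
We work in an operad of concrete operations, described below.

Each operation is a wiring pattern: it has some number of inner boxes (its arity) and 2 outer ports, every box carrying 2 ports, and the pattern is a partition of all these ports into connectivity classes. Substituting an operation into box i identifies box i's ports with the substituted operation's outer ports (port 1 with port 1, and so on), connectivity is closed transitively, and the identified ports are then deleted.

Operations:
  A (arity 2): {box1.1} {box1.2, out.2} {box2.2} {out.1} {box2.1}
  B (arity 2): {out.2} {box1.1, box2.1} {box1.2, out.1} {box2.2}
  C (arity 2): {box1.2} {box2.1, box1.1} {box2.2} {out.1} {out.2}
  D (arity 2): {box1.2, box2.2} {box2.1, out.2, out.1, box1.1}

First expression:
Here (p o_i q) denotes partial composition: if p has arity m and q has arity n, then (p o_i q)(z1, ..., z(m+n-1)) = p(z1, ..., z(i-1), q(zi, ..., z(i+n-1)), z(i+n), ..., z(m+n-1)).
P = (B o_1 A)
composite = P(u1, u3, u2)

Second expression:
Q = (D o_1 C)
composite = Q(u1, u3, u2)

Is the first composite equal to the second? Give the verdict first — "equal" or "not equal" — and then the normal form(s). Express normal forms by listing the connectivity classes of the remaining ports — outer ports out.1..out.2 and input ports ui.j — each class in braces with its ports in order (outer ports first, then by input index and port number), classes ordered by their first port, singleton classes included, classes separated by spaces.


not equal; the first gives {out.1, u1.2} {out.2} {u1.1} {u2.1} {u2.2} {u3.1} {u3.2} and the second {out.1, out.2, u2.1} {u1.1, u3.1} {u1.2} {u2.2} {u3.2}

In normal form, the first expression is {out.1, u1.2} {out.2} {u1.1} {u2.1} {u2.2} {u3.1} {u3.2}
In normal form, the second expression is {out.1, out.2, u2.1} {u1.1, u3.1} {u1.2} {u2.2} {u3.2}
The normal forms differ: not equal.


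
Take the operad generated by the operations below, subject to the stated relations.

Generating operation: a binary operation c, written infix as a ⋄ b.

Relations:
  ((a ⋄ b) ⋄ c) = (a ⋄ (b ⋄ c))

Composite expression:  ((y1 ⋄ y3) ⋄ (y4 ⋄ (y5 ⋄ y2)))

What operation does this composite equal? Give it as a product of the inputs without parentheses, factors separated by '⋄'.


y1 ⋄ y3 ⋄ y4 ⋄ y5 ⋄ y2

The c-tree's shape is irrelevant; the y-reading-order decides.
(y1 ⋄ y3) collapses to y1 ⋄ y3
(y5 ⋄ y2) collapses to y5 ⋄ y2
(y4 ⋄ (y5 ⋄ y2)) collapses to y4 ⋄ y5 ⋄ y2
((y1 ⋄ y3) ⋄ (y4 ⋄ (y5 ⋄ y2))) collapses to y1 ⋄ y3 ⋄ y4 ⋄ y5 ⋄ y2


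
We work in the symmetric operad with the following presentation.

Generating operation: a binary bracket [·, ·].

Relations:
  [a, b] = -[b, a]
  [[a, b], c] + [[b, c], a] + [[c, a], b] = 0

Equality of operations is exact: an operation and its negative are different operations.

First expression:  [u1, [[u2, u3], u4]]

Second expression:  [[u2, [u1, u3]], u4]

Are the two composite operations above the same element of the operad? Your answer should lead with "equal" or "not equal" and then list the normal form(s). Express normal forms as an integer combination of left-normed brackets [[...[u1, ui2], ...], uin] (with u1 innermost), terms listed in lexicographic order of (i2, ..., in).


Reducing the first expression gives [[[u1, u2], u3], u4] - [[[u1, u3], u2], u4] - [[[u1, u4], u2], u3] + [[[u1, u4], u3], u2]
Reducing the second expression gives -[[[u1, u3], u2], u4]
Distinct normal forms: not equal.

not equal; first: [[[u1, u2], u3], u4] - [[[u1, u3], u2], u4] - [[[u1, u4], u2], u3] + [[[u1, u4], u3], u2]; second: -[[[u1, u3], u2], u4]


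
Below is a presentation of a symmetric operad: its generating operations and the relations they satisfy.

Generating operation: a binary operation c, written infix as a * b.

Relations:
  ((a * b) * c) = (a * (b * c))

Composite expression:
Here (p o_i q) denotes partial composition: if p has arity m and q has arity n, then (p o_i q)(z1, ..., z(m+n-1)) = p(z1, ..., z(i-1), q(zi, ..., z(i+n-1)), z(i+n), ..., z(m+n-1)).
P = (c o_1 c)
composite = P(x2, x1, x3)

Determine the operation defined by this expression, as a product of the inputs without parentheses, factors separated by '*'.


x2 * x1 * x3


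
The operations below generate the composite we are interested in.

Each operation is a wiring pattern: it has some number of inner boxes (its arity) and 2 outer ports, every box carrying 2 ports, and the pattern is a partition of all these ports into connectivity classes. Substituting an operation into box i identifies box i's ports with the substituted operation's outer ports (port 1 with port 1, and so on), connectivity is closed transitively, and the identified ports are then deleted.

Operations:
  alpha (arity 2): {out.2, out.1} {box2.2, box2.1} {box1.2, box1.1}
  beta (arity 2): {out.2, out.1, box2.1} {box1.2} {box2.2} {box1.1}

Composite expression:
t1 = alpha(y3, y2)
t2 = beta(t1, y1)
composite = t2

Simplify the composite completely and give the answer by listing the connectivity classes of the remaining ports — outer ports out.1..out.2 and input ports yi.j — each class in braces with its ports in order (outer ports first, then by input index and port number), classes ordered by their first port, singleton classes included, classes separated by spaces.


{out.1, out.2, y1.1} {y1.2} {y2.1, y2.2} {y3.1, y3.2}

After gluing at beta, chains via deleted ports link the y-ports.
the subtree at alpha composes to {out.1, out.2} {y2.1, y2.2} {y3.1, y3.2} on (y3, y2); out.j = own outer ports
the subtree at beta composes to {out.1, out.2, y1.1} {y1.2} {y2.1, y2.2} {y3.1, y3.2} on (y3, y2, y1); out.j = own outer ports


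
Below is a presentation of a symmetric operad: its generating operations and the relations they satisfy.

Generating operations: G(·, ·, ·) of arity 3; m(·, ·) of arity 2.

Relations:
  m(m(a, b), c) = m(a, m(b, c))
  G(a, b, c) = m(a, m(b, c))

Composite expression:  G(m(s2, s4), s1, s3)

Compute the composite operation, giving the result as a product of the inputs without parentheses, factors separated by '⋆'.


s2 ⋆ s4 ⋆ s1 ⋆ s3

Key point: G is associative — brackets drop, the s-order remains.
m(s2, s4) unparenthesizes to s2 ⋆ s4
G(m(s2, s4), s1, s3) unparenthesizes to s2 ⋆ s4 ⋆ s1 ⋆ s3


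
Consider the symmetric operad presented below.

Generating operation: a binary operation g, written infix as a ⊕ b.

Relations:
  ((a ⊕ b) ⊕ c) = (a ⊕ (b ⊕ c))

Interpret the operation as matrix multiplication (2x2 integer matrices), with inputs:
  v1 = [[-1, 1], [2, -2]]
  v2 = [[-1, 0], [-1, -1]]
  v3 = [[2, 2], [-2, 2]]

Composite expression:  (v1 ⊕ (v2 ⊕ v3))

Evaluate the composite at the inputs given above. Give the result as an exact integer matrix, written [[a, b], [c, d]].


(v2 ⊕ v3) = [[-2, -2], [0, -4]]
(v1 ⊕ (v2 ⊕ v3)) = [[2, -2], [-4, 4]]

[[2, -2], [-4, 4]]


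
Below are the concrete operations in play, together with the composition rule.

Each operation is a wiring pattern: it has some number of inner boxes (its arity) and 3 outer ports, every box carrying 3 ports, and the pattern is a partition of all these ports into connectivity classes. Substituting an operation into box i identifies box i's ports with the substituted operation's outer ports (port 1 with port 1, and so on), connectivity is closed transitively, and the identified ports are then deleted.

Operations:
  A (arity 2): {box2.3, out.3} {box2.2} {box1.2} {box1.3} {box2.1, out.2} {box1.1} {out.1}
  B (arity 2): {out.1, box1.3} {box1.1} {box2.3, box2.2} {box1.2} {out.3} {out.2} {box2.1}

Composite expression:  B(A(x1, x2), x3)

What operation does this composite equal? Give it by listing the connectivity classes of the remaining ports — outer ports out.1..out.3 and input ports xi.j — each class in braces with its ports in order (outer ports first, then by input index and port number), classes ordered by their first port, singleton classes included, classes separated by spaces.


Treat the ports identified at B as solder joints: merge, then drop.
A over (x1, x2) gives {out.1} {out.2, x2.1} {out.3, x2.3} {x1.1} {x1.2} {x1.3} {x2.2}, out.j being that stage's outer ports
B over (x1, x2, x3) gives {out.1, x2.3} {out.2} {out.3} {x1.1} {x1.2} {x1.3} {x2.1} {x2.2} {x3.1} {x3.2, x3.3}, out.j being that stage's outer ports

{out.1, x2.3} {out.2} {out.3} {x1.1} {x1.2} {x1.3} {x2.1} {x2.2} {x3.1} {x3.2, x3.3}


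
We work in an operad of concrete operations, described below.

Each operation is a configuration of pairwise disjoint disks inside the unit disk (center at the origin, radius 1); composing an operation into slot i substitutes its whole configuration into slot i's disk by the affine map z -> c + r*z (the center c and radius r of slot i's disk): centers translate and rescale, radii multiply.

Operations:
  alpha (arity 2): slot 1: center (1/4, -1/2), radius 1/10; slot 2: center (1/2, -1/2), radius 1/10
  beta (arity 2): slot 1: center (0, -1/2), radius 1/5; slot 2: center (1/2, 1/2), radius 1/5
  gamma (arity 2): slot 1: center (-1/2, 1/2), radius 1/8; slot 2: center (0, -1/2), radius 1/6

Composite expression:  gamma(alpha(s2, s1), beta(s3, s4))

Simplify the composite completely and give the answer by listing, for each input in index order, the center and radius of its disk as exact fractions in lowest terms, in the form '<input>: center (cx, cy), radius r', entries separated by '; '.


s1: center (-7/16, 7/16), radius 1/80; s2: center (-15/32, 7/16), radius 1/80; s3: center (0, -7/12), radius 1/30; s4: center (1/12, -5/12), radius 1/30

Below gamma, radii multiply path by path; the s-disk centers shift.
input s2: applying the 2 nested substitutions gives center (-15/32, 7/16), radius 1/80
input s1: applying the 2 nested substitutions gives center (-7/16, 7/16), radius 1/80
input s3: applying the 2 nested substitutions gives center (0, -7/12), radius 1/30
input s4: applying the 2 nested substitutions gives center (1/12, -5/12), radius 1/30


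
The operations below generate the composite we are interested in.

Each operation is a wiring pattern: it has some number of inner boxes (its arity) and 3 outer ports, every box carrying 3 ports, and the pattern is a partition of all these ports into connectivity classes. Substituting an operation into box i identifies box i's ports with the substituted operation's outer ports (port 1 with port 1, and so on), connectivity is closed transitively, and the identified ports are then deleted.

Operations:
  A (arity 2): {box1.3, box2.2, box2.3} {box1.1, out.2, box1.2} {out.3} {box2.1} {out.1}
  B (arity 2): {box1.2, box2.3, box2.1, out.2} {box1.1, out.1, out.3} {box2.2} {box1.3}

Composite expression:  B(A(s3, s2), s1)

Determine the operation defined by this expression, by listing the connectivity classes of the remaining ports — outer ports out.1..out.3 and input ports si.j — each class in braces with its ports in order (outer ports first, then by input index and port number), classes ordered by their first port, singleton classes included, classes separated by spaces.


{out.1, out.3} {out.2, s1.1, s1.3, s3.1, s3.2} {s1.2} {s2.1} {s2.2, s2.3, s3.3}


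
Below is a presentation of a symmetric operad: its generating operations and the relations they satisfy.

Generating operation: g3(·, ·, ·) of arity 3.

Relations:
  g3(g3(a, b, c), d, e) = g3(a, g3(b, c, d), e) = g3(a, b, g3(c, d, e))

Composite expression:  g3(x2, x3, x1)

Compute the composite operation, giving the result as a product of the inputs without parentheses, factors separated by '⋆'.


Every regrouping of g3 is equal, so read the x-inputs in written order.
g3(x2, x3, x1) spells out as x2 ⋆ x3 ⋆ x1

x2 ⋆ x3 ⋆ x1


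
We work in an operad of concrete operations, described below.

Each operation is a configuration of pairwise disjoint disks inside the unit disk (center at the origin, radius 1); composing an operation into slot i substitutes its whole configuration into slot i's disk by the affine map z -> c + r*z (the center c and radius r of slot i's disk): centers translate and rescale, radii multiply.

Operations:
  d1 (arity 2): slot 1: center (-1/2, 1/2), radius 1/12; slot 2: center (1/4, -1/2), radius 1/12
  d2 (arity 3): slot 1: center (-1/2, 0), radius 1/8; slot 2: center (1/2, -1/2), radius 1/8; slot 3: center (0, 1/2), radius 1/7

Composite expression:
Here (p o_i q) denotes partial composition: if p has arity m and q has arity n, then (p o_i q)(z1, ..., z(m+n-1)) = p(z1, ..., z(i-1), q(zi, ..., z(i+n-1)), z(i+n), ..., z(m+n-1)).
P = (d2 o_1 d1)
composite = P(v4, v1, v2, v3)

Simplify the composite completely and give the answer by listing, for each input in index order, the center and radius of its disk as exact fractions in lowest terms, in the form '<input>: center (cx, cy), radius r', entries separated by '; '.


v1: center (-15/32, -1/16), radius 1/96; v2: center (1/2, -1/2), radius 1/8; v3: center (0, 1/2), radius 1/7; v4: center (-9/16, 1/16), radius 1/96

Each v-disk chains the slot maps above it in d2; radii multiply.
input v4: applying the 2 nested substitutions gives center (-9/16, 1/16), radius 1/96
input v1: applying the 2 nested substitutions gives center (-15/32, -1/16), radius 1/96
input v2: applying the 1 nested substitution gives center (1/2, -1/2), radius 1/8
input v3: applying the 1 nested substitution gives center (0, 1/2), radius 1/7
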